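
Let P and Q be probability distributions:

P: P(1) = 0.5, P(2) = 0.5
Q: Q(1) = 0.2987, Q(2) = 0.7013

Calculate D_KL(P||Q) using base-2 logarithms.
0.1276 bits

D_KL(P||Q) = Σ P(x) log₂(P(x)/Q(x))

Computing term by term:
  P(1)·log₂(P(1)/Q(1)) = 0.5·log₂(0.5/0.2987) = 0.37162
  P(2)·log₂(P(2)/Q(2)) = 0.5·log₂(0.5/0.7013) = -0.24405

D_KL(P||Q) = 0.37162 - 0.24405 = 0.12757 ≈ 0.1276 bits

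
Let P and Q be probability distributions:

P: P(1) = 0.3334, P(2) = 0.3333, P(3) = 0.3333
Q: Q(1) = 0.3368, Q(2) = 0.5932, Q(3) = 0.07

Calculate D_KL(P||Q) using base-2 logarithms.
0.4683 bits

D_KL(P||Q) = Σ P(x) log₂(P(x)/Q(x))

Computing term by term:
  P(1)·log₂(P(1)/Q(1)) = 0.3334·log₂(0.3334/0.3368) = -0.00488
  P(2)·log₂(P(2)/Q(2)) = 0.3333·log₂(0.3333/0.5932) = -0.27720
  P(3)·log₂(P(3)/Q(3)) = 0.3333·log₂(0.3333/0.07) = 0.75039

D_KL(P||Q) = -0.00488 - 0.27720 + 0.75039 = 0.46831 ≈ 0.4683 bits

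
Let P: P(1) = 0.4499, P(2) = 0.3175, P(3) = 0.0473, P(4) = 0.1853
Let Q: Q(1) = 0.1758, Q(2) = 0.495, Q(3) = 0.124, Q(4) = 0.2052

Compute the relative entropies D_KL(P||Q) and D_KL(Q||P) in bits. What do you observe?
D_KL(P||Q) = 0.3135 bits, D_KL(Q||P) = 0.2814 bits. The two directions give different values (D_KL(P||Q) exceeds D_KL(Q||P) by 0.0321 bits): KL divergence is asymmetric.

D_KL(P||Q) = Σ P(x) log₂(P(x)/Q(x))

Computing term by term:
  P(1)·log₂(P(1)/Q(1)) = 0.4499·log₂(0.4499/0.1758) = 0.60992
  P(2)·log₂(P(2)/Q(2)) = 0.3175·log₂(0.3175/0.495) = -0.20341
  P(3)·log₂(P(3)/Q(3)) = 0.0473·log₂(0.0473/0.124) = -0.06577
  P(4)·log₂(P(4)/Q(4)) = 0.1853·log₂(0.1853/0.2052) = -0.02727

D_KL(P||Q) = 0.60992 - 0.20341 - 0.06577 - 0.02727 = 0.31347 ≈ 0.3135 bits

D_KL(Q||P) = Σ Q(x) log₂(Q(x)/P(x))

Computing term by term:
  Q(1)·log₂(Q(1)/P(1)) = 0.1758·log₂(0.1758/0.4499) = -0.23833
  Q(2)·log₂(Q(2)/P(2)) = 0.495·log₂(0.495/0.3175) = 0.31713
  Q(3)·log₂(Q(3)/P(3)) = 0.124·log₂(0.124/0.0473) = 0.17241
  Q(4)·log₂(Q(4)/P(4)) = 0.2052·log₂(0.2052/0.1853) = 0.03020

D_KL(Q||P) = -0.23833 + 0.31713 + 0.17241 + 0.03020 = 0.28141 ≈ 0.2814 bits

These are NOT equal (difference: 0.0321 bits). KL divergence is asymmetric: D_KL(P||Q) ≠ D_KL(Q||P) in general.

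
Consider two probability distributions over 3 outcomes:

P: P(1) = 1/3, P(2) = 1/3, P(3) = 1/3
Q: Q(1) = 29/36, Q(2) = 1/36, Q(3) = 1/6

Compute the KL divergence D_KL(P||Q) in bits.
1.1040 bits

D_KL(P||Q) = Σ P(x) log₂(P(x)/Q(x))

Computing term by term:
  P(1)·log₂(P(1)/Q(1)) = (1/3)·log₂((1/3)/(29/36)) = -0.42434
  P(2)·log₂(P(2)/Q(2)) = (1/3)·log₂((1/3)/(1/36)) = 1.19499
  P(3)·log₂(P(3)/Q(3)) = (1/3)·log₂((1/3)/(1/6)) = 0.33333

D_KL(P||Q) = -0.42434 + 1.19499 + 0.33333 = 1.10398 ≈ 1.1040 bits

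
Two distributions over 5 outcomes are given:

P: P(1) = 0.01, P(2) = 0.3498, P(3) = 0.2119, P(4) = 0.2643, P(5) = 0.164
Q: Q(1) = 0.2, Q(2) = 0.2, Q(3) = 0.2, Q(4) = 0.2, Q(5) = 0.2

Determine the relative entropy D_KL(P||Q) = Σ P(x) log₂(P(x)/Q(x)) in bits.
0.3159 bits

D_KL(P||Q) = Σ P(x) log₂(P(x)/Q(x))

Computing term by term:
  P(1)·log₂(P(1)/Q(1)) = 0.01·log₂(0.01/0.2) = -0.04322
  P(2)·log₂(P(2)/Q(2)) = 0.3498·log₂(0.3498/0.2) = 0.28212
  P(3)·log₂(P(3)/Q(3)) = 0.2119·log₂(0.2119/0.2) = 0.01767
  P(4)·log₂(P(4)/Q(4)) = 0.2643·log₂(0.2643/0.2) = 0.10630
  P(5)·log₂(P(5)/Q(5)) = 0.164·log₂(0.164/0.2) = -0.04695

D_KL(P||Q) = -0.04322 + 0.28212 + 0.01767 + 0.10630 - 0.04695 = 0.31592 ≈ 0.3159 bits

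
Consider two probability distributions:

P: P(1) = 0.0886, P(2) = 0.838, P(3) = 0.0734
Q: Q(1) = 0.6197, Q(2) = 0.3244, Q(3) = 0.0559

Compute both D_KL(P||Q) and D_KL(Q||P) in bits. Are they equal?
D_KL(P||Q) = 0.9276 bits, D_KL(Q||P) = 1.2729 bits. No, they are not equal.

D_KL(P||Q) = Σ P(x) log₂(P(x)/Q(x))

Computing term by term:
  P(1)·log₂(P(1)/Q(1)) = 0.0886·log₂(0.0886/0.6197) = -0.24863
  P(2)·log₂(P(2)/Q(2)) = 0.838·log₂(0.838/0.3244) = 1.14737
  P(3)·log₂(P(3)/Q(3)) = 0.0734·log₂(0.0734/0.0559) = 0.02884

D_KL(P||Q) = -0.24863 + 1.14737 + 0.02884 = 0.92758 ≈ 0.9276 bits

D_KL(Q||P) = Σ Q(x) log₂(Q(x)/P(x))

Computing term by term:
  Q(1)·log₂(Q(1)/P(1)) = 0.6197·log₂(0.6197/0.0886) = 1.73900
  Q(2)·log₂(Q(2)/P(2)) = 0.3244·log₂(0.3244/0.838) = -0.44416
  Q(3)·log₂(Q(3)/P(3)) = 0.0559·log₂(0.0559/0.0734) = -0.02196

D_KL(Q||P) = 1.73900 - 0.44416 - 0.02196 = 1.27288 ≈ 1.2729 bits

These are NOT equal (difference: 0.3453 bits). KL divergence is asymmetric: D_KL(P||Q) ≠ D_KL(Q||P) in general.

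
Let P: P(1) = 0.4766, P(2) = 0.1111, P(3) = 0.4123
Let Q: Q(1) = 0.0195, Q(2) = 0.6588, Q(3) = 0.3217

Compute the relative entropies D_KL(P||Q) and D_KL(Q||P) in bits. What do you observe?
D_KL(P||Q) = 2.0600 bits, D_KL(Q||P) = 1.4867 bits. The two directions give different values (D_KL(P||Q) exceeds D_KL(Q||P) by 0.5733 bits): KL divergence is asymmetric.

D_KL(P||Q) = Σ P(x) log₂(P(x)/Q(x))

Computing term by term:
  P(1)·log₂(P(1)/Q(1)) = 0.4766·log₂(0.4766/0.0195) = 2.19771
  P(2)·log₂(P(2)/Q(2)) = 0.1111·log₂(0.1111/0.6588) = -0.28530
  P(3)·log₂(P(3)/Q(3)) = 0.4123·log₂(0.4123/0.3217) = 0.14759

D_KL(P||Q) = 2.19771 - 0.28530 + 0.14759 = 2.06000 ≈ 2.0600 bits

D_KL(Q||P) = Σ Q(x) log₂(Q(x)/P(x))

Computing term by term:
  Q(1)·log₂(Q(1)/P(1)) = 0.0195·log₂(0.0195/0.4766) = -0.08992
  Q(2)·log₂(Q(2)/P(2)) = 0.6588·log₂(0.6588/0.1111) = 1.69179
  Q(3)·log₂(Q(3)/P(3)) = 0.3217·log₂(0.3217/0.4123) = -0.11516

D_KL(Q||P) = -0.08992 + 1.69179 - 0.11516 = 1.48671 ≈ 1.4867 bits

These are NOT equal (difference: 0.5733 bits). KL divergence is asymmetric: D_KL(P||Q) ≠ D_KL(Q||P) in general.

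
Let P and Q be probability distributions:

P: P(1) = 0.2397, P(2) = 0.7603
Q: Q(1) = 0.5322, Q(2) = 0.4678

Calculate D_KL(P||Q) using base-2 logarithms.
0.2569 bits

D_KL(P||Q) = Σ P(x) log₂(P(x)/Q(x))

Computing term by term:
  P(1)·log₂(P(1)/Q(1)) = 0.2397·log₂(0.2397/0.5322) = -0.27583
  P(2)·log₂(P(2)/Q(2)) = 0.7603·log₂(0.7603/0.4678) = 0.53272

D_KL(P||Q) = -0.27583 + 0.53272 = 0.25689 ≈ 0.2569 bits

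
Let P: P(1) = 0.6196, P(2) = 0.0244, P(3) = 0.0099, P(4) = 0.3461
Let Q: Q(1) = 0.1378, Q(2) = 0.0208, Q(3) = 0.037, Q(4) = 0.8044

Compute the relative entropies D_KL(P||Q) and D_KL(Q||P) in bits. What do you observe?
D_KL(P||Q) = 0.9094 bits, D_KL(Q||P) = 0.7455 bits. The two directions give different values (D_KL(P||Q) exceeds D_KL(Q||P) by 0.1639 bits): KL divergence is asymmetric.

D_KL(P||Q) = Σ P(x) log₂(P(x)/Q(x))

Computing term by term:
  P(1)·log₂(P(1)/Q(1)) = 0.6196·log₂(0.6196/0.1378) = 1.34376
  P(2)·log₂(P(2)/Q(2)) = 0.0244·log₂(0.0244/0.0208) = 0.00562
  P(3)·log₂(P(3)/Q(3)) = 0.0099·log₂(0.0099/0.037) = -0.01883
  P(4)·log₂(P(4)/Q(4)) = 0.3461·log₂(0.3461/0.8044) = -0.42111

D_KL(P||Q) = 1.34376 + 0.00562 - 0.01883 - 0.42111 = 0.90944 ≈ 0.9094 bits

D_KL(Q||P) = Σ Q(x) log₂(Q(x)/P(x))

Computing term by term:
  Q(1)·log₂(Q(1)/P(1)) = 0.1378·log₂(0.1378/0.6196) = -0.29886
  Q(2)·log₂(Q(2)/P(2)) = 0.0208·log₂(0.0208/0.0244) = -0.00479
  Q(3)·log₂(Q(3)/P(3)) = 0.037·log₂(0.037/0.0099) = 0.07037
  Q(4)·log₂(Q(4)/P(4)) = 0.8044·log₂(0.8044/0.3461) = 0.97873

D_KL(Q||P) = -0.29886 - 0.00479 + 0.07037 + 0.97873 = 0.74545 ≈ 0.7455 bits

These are NOT equal (difference: 0.1639 bits). KL divergence is asymmetric: D_KL(P||Q) ≠ D_KL(Q||P) in general.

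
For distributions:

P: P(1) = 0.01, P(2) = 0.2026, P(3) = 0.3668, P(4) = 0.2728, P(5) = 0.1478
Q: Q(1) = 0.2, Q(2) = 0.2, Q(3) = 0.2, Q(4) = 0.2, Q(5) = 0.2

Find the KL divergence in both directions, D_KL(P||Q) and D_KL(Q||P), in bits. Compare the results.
D_KL(P||Q) = 0.3392 bits, D_KL(Q||P) = 0.6834 bits. D_KL(Q||P) is larger than D_KL(P||Q) by 0.3442 bits; the two directions differ.

D_KL(P||Q) = Σ P(x) log₂(P(x)/Q(x))

Computing term by term:
  P(1)·log₂(P(1)/Q(1)) = 0.01·log₂(0.01/0.2) = -0.04322
  P(2)·log₂(P(2)/Q(2)) = 0.2026·log₂(0.2026/0.2) = 0.00378
  P(3)·log₂(P(3)/Q(3)) = 0.3668·log₂(0.3668/0.2) = 0.32095
  P(4)·log₂(P(4)/Q(4)) = 0.2728·log₂(0.2728/0.2) = 0.12217
  P(5)·log₂(P(5)/Q(5)) = 0.1478·log₂(0.1478/0.2) = -0.06449

D_KL(P||Q) = -0.04322 + 0.00378 + 0.32095 + 0.12217 - 0.06449 = 0.33919 ≈ 0.3392 bits

D_KL(Q||P) = Σ Q(x) log₂(Q(x)/P(x))

Computing term by term:
  Q(1)·log₂(Q(1)/P(1)) = 0.2·log₂(0.2/0.01) = 0.86439
  Q(2)·log₂(Q(2)/P(2)) = 0.2·log₂(0.2/0.2026) = -0.00373
  Q(3)·log₂(Q(3)/P(3)) = 0.2·log₂(0.2/0.3668) = -0.17500
  Q(4)·log₂(Q(4)/P(4)) = 0.2·log₂(0.2/0.2728) = -0.08957
  Q(5)·log₂(Q(5)/P(5)) = 0.2·log₂(0.2/0.1478) = 0.08727

D_KL(Q||P) = 0.86439 - 0.00373 - 0.17500 - 0.08957 + 0.08727 = 0.68336 ≈ 0.6834 bits

These are NOT equal (difference: 0.3442 bits). KL divergence is asymmetric: D_KL(P||Q) ≠ D_KL(Q||P) in general.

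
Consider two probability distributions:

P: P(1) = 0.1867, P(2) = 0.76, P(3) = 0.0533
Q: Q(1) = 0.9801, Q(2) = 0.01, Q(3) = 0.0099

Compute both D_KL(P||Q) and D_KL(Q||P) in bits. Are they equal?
D_KL(P||Q) = 4.4312 bits, D_KL(Q||P) = 2.2581 bits. No, they are not equal.

D_KL(P||Q) = Σ P(x) log₂(P(x)/Q(x))

Computing term by term:
  P(1)·log₂(P(1)/Q(1)) = 0.1867·log₂(0.1867/0.9801) = -0.44663
  P(2)·log₂(P(2)/Q(2)) = 0.76·log₂(0.76/0.01) = 4.74842
  P(3)·log₂(P(3)/Q(3)) = 0.0533·log₂(0.0533/0.0099) = 0.12945

D_KL(P||Q) = -0.44663 + 4.74842 + 0.12945 = 4.43124 ≈ 4.4312 bits

D_KL(Q||P) = Σ Q(x) log₂(Q(x)/P(x))

Computing term by term:
  Q(1)·log₂(Q(1)/P(1)) = 0.9801·log₂(0.9801/0.1867) = 2.34460
  Q(2)·log₂(Q(2)/P(2)) = 0.01·log₂(0.01/0.76) = -0.06248
  Q(3)·log₂(Q(3)/P(3)) = 0.0099·log₂(0.0099/0.0533) = -0.02404

D_KL(Q||P) = 2.34460 - 0.06248 - 0.02404 = 2.25808 ≈ 2.2581 bits

These are NOT equal (difference: 2.1731 bits). KL divergence is asymmetric: D_KL(P||Q) ≠ D_KL(Q||P) in general.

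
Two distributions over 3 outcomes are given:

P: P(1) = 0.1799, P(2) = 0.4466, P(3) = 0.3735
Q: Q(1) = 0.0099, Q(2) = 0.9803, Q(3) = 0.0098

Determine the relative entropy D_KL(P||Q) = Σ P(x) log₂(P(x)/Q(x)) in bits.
2.2078 bits

D_KL(P||Q) = Σ P(x) log₂(P(x)/Q(x))

Computing term by term:
  P(1)·log₂(P(1)/Q(1)) = 0.1799·log₂(0.1799/0.0099) = 0.75263
  P(2)·log₂(P(2)/Q(2)) = 0.4466·log₂(0.4466/0.9803) = -0.50655
  P(3)·log₂(P(3)/Q(3)) = 0.3735·log₂(0.3735/0.0098) = 1.96169

D_KL(P||Q) = 0.75263 - 0.50655 + 1.96169 = 2.20777 ≈ 2.2078 bits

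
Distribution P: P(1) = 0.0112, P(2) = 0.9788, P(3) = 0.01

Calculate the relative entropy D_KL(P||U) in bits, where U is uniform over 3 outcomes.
1.4157 bits

U(i) = 1/3 for all i

D_KL(P||U) = Σ P(x) log₂(P(x) / (1/3))
           = Σ P(x) log₂(P(x)) + log₂(3)
           = log₂(3) - H(P)

H(P) = -Σ P(x) log₂(P(x)):
  -P(1)·log₂(P(1)) = -(0.0112)·log₂(0.0112) = 0.07258
  -P(2)·log₂(P(2)) = -(0.9788)·log₂(0.9788) = 0.03026
  -P(3)·log₂(P(3)) = -(0.01)·log₂(0.01) = 0.06644
H(P) = 0.07258 + 0.03026 + 0.06644 = 0.16928 bits

log₂(3) = 1.58496 bits

D_KL(P||U) = 1.58496 - 0.16928 = 1.41568 ≈ 1.4157 bits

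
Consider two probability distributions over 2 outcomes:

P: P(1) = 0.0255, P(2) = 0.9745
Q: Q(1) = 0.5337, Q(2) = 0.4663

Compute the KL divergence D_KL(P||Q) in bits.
0.9244 bits

D_KL(P||Q) = Σ P(x) log₂(P(x)/Q(x))

Computing term by term:
  P(1)·log₂(P(1)/Q(1)) = 0.0255·log₂(0.0255/0.5337) = -0.11188
  P(2)·log₂(P(2)/Q(2)) = 0.9745·log₂(0.9745/0.4663) = 1.03629

D_KL(P||Q) = -0.11188 + 1.03629 = 0.92441 ≈ 0.9244 bits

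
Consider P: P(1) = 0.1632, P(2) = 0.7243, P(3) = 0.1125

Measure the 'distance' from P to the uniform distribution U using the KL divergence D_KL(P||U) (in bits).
0.4665 bits

U(i) = 1/3 for all i

D_KL(P||U) = Σ P(x) log₂(P(x) / (1/3))
           = Σ P(x) log₂(P(x)) + log₂(3)
           = log₂(3) - H(P)

H(P) = -Σ P(x) log₂(P(x)):
  -P(1)·log₂(P(1)) = -(0.1632)·log₂(0.1632) = 0.42681
  -P(2)·log₂(P(2)) = -(0.7243)·log₂(0.7243) = 0.33705
  -P(3)·log₂(P(3)) = -(0.1125)·log₂(0.1125) = 0.35460
H(P) = 0.42681 + 0.33705 + 0.35460 = 1.11846 bits

log₂(3) = 1.58496 bits

D_KL(P||U) = 1.58496 - 1.11846 = 0.46650 ≈ 0.4665 bits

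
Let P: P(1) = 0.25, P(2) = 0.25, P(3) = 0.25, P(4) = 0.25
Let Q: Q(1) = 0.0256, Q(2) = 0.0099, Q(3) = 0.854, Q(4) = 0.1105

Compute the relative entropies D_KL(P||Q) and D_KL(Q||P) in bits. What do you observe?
D_KL(P||Q) = 1.8379 bits, D_KL(Q||P) = 1.2531 bits. The two directions give different values (D_KL(P||Q) exceeds D_KL(Q||P) by 0.5848 bits): KL divergence is asymmetric.

D_KL(P||Q) = Σ P(x) log₂(P(x)/Q(x))

Computing term by term:
  P(1)·log₂(P(1)/Q(1)) = 0.25·log₂(0.25/0.0256) = 0.82193
  P(2)·log₂(P(2)/Q(2)) = 0.25·log₂(0.25/0.0099) = 1.16459
  P(3)·log₂(P(3)/Q(3)) = 0.25·log₂(0.25/0.854) = -0.44308
  P(4)·log₂(P(4)/Q(4)) = 0.25·log₂(0.25/0.1105) = 0.29447

D_KL(P||Q) = 0.82193 + 1.16459 - 0.44308 + 0.29447 = 1.83791 ≈ 1.8379 bits

D_KL(Q||P) = Σ Q(x) log₂(Q(x)/P(x))

Computing term by term:
  Q(1)·log₂(Q(1)/P(1)) = 0.0256·log₂(0.0256/0.25) = -0.08417
  Q(2)·log₂(Q(2)/P(2)) = 0.0099·log₂(0.0099/0.25) = -0.04612
  Q(3)·log₂(Q(3)/P(3)) = 0.854·log₂(0.854/0.25) = 1.51355
  Q(4)·log₂(Q(4)/P(4)) = 0.1105·log₂(0.1105/0.25) = -0.13016

D_KL(Q||P) = -0.08417 - 0.04612 + 1.51355 - 0.13016 = 1.25310 ≈ 1.2531 bits

These are NOT equal (difference: 0.5848 bits). KL divergence is asymmetric: D_KL(P||Q) ≠ D_KL(Q||P) in general.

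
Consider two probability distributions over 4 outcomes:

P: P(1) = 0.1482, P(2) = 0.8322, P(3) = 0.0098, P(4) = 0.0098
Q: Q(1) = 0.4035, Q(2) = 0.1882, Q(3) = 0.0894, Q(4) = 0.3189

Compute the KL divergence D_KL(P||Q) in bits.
1.4901 bits

D_KL(P||Q) = Σ P(x) log₂(P(x)/Q(x))

Computing term by term:
  P(1)·log₂(P(1)/Q(1)) = 0.1482·log₂(0.1482/0.4035) = -0.21415
  P(2)·log₂(P(2)/Q(2)) = 0.8322·log₂(0.8322/0.1882) = 1.78479
  P(3)·log₂(P(3)/Q(3)) = 0.0098·log₂(0.0098/0.0894) = -0.03126
  P(4)·log₂(P(4)/Q(4)) = 0.0098·log₂(0.0098/0.3189) = -0.04924

D_KL(P||Q) = -0.21415 + 1.78479 - 0.03126 - 0.04924 = 1.49014 ≈ 1.4901 bits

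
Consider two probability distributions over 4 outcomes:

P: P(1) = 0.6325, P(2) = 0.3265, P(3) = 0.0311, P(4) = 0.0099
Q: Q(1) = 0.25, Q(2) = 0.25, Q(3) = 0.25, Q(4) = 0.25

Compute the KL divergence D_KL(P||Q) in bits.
0.8331 bits

D_KL(P||Q) = Σ P(x) log₂(P(x)/Q(x))

Computing term by term:
  P(1)·log₂(P(1)/Q(1)) = 0.6325·log₂(0.6325/0.25) = 0.84700
  P(2)·log₂(P(2)/Q(2)) = 0.3265·log₂(0.3265/0.25) = 0.12575
  P(3)·log₂(P(3)/Q(3)) = 0.0311·log₂(0.0311/0.25) = -0.09352
  P(4)·log₂(P(4)/Q(4)) = 0.0099·log₂(0.0099/0.25) = -0.04612

D_KL(P||Q) = 0.84700 + 0.12575 - 0.09352 - 0.04612 = 0.83311 ≈ 0.8331 bits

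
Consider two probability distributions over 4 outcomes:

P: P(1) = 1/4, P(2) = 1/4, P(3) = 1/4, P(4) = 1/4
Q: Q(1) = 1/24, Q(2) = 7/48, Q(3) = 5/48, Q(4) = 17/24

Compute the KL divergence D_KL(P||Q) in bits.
0.7808 bits

D_KL(P||Q) = Σ P(x) log₂(P(x)/Q(x))

Computing term by term:
  P(1)·log₂(P(1)/Q(1)) = (1/4)·log₂((1/4)/(1/24)) = 0.64624
  P(2)·log₂(P(2)/Q(2)) = (1/4)·log₂((1/4)/(7/48)) = 0.19440
  P(3)·log₂(P(3)/Q(3)) = (1/4)·log₂((1/4)/(5/48)) = 0.31576
  P(4)·log₂(P(4)/Q(4)) = (1/4)·log₂((1/4)/(17/24)) = -0.37563

D_KL(P||Q) = 0.64624 + 0.19440 + 0.31576 - 0.37563 = 0.78077 ≈ 0.7808 bits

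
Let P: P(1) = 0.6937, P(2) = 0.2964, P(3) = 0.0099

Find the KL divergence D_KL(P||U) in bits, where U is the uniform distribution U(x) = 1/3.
0.6330 bits

U(i) = 1/3 for all i

D_KL(P||U) = Σ P(x) log₂(P(x) / (1/3))
           = Σ P(x) log₂(P(x)) + log₂(3)
           = log₂(3) - H(P)

H(P) = -Σ P(x) log₂(P(x)):
  -P(1)·log₂(P(1)) = -(0.6937)·log₂(0.6937) = 0.36601
  -P(2)·log₂(P(2)) = -(0.2964)·log₂(0.2964) = 0.52000
  -P(3)·log₂(P(3)) = -(0.0099)·log₂(0.0099) = 0.06592
H(P) = 0.36601 + 0.52000 + 0.06592 = 0.95193 bits

log₂(3) = 1.58496 bits

D_KL(P||U) = 1.58496 - 0.95193 = 0.63303 ≈ 0.6330 bits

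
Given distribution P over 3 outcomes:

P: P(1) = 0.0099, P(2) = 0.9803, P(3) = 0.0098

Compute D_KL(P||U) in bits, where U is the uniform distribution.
1.4255 bits

U(i) = 1/3 for all i

D_KL(P||U) = Σ P(x) log₂(P(x) / (1/3))
           = Σ P(x) log₂(P(x)) + log₂(3)
           = log₂(3) - H(P)

H(P) = -Σ P(x) log₂(P(x)):
  -P(1)·log₂(P(1)) = -(0.0099)·log₂(0.0099) = 0.06592
  -P(2)·log₂(P(2)) = -(0.9803)·log₂(0.9803) = 0.02814
  -P(3)·log₂(P(3)) = -(0.0098)·log₂(0.0098) = 0.06540
H(P) = 0.06592 + 0.02814 + 0.06540 = 0.15946 bits

log₂(3) = 1.58496 bits

D_KL(P||U) = 1.58496 - 0.15946 = 1.42550 ≈ 1.4255 bits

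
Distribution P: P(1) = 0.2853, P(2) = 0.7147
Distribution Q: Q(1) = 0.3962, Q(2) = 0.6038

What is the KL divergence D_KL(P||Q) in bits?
0.0387 bits

D_KL(P||Q) = Σ P(x) log₂(P(x)/Q(x))

Computing term by term:
  P(1)·log₂(P(1)/Q(1)) = 0.2853·log₂(0.2853/0.3962) = -0.13516
  P(2)·log₂(P(2)/Q(2)) = 0.7147·log₂(0.7147/0.6038) = 0.17386

D_KL(P||Q) = -0.13516 + 0.17386 = 0.03870 ≈ 0.0387 bits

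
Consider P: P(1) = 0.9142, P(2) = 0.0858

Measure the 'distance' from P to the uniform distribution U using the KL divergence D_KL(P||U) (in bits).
0.5777 bits

U(i) = 1/2 for all i

D_KL(P||U) = Σ P(x) log₂(P(x) / (1/2))
           = Σ P(x) log₂(P(x)) + log₂(2)
           = log₂(2) - H(P)

H(P) = -Σ P(x) log₂(P(x)):
  -P(1)·log₂(P(1)) = -(0.9142)·log₂(0.9142) = 0.11831
  -P(2)·log₂(P(2)) = -(0.0858)·log₂(0.0858) = 0.30398
H(P) = 0.11831 + 0.30398 = 0.42229 bits

log₂(2) = 1.00000 bits

D_KL(P||U) = 1.00000 - 0.42229 = 0.57771 ≈ 0.5777 bits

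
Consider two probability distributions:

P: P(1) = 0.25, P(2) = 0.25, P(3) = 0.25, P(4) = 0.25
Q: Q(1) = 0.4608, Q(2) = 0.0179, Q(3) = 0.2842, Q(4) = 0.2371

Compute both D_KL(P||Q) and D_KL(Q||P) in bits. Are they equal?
D_KL(P||Q) = 0.7033 bits, D_KL(Q||P) = 0.3729 bits. No, they are not equal.

D_KL(P||Q) = Σ P(x) log₂(P(x)/Q(x))

Computing term by term:
  P(1)·log₂(P(1)/Q(1)) = 0.25·log₂(0.25/0.4608) = -0.22055
  P(2)·log₂(P(2)/Q(2)) = 0.25·log₂(0.25/0.0179) = 0.95097
  P(3)·log₂(P(3)/Q(3)) = 0.25·log₂(0.25/0.2842) = -0.04624
  P(4)·log₂(P(4)/Q(4)) = 0.25·log₂(0.25/0.2371) = 0.01911

D_KL(P||Q) = -0.22055 + 0.95097 - 0.04624 + 0.01911 = 0.70329 ≈ 0.7033 bits

D_KL(Q||P) = Σ Q(x) log₂(Q(x)/P(x))

Computing term by term:
  Q(1)·log₂(Q(1)/P(1)) = 0.4608·log₂(0.4608/0.25) = 0.40652
  Q(2)·log₂(Q(2)/P(2)) = 0.0179·log₂(0.0179/0.25) = -0.06809
  Q(3)·log₂(Q(3)/P(3)) = 0.2842·log₂(0.2842/0.25) = 0.05257
  Q(4)·log₂(Q(4)/P(4)) = 0.2371·log₂(0.2371/0.25) = -0.01812

D_KL(Q||P) = 0.40652 - 0.06809 + 0.05257 - 0.01812 = 0.37288 ≈ 0.3729 bits

These are NOT equal (difference: 0.3304 bits). KL divergence is asymmetric: D_KL(P||Q) ≠ D_KL(Q||P) in general.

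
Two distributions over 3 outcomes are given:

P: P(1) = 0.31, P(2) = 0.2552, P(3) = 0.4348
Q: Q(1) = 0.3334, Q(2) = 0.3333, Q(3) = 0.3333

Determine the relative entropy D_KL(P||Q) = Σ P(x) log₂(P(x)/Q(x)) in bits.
0.0359 bits

D_KL(P||Q) = Σ P(x) log₂(P(x)/Q(x))

Computing term by term:
  P(1)·log₂(P(1)/Q(1)) = 0.31·log₂(0.31/0.3334) = -0.03255
  P(2)·log₂(P(2)/Q(2)) = 0.2552·log₂(0.2552/0.3333) = -0.09830
  P(3)·log₂(P(3)/Q(3)) = 0.4348·log₂(0.4348/0.3333) = 0.16676

D_KL(P||Q) = -0.03255 - 0.09830 + 0.16676 = 0.03591 ≈ 0.0359 bits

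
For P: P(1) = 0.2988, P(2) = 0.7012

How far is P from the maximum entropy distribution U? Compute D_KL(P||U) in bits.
0.1202 bits

U(i) = 1/2 for all i

D_KL(P||U) = Σ P(x) log₂(P(x) / (1/2))
           = Σ P(x) log₂(P(x)) + log₂(2)
           = log₂(2) - H(P)

H(P) = -Σ P(x) log₂(P(x)):
  -P(1)·log₂(P(1)) = -(0.2988)·log₂(0.2988) = 0.52073
  -P(2)·log₂(P(2)) = -(0.7012)·log₂(0.7012) = 0.35909
H(P) = 0.52073 + 0.35909 = 0.87982 bits

log₂(2) = 1.00000 bits

D_KL(P||U) = 1.00000 - 0.87982 = 0.12018 ≈ 0.1202 bits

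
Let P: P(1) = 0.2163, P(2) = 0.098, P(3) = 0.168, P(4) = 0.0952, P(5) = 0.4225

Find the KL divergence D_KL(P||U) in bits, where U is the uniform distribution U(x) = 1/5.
0.2352 bits

U(i) = 1/5 for all i

D_KL(P||U) = Σ P(x) log₂(P(x) / (1/5))
           = Σ P(x) log₂(P(x)) + log₂(5)
           = log₂(5) - H(P)

H(P) = -Σ P(x) log₂(P(x)):
  -P(1)·log₂(P(1)) = -(0.2163)·log₂(0.2163) = 0.47778
  -P(2)·log₂(P(2)) = -(0.098)·log₂(0.098) = 0.32841
  -P(3)·log₂(P(3)) = -(0.168)·log₂(0.168) = 0.43234
  -P(4)·log₂(P(4)) = -(0.0952)·log₂(0.0952) = 0.32300
  -P(5)·log₂(P(5)) = -(0.4225)·log₂(0.4225) = 0.52516
H(P) = 0.47778 + 0.32841 + 0.43234 + 0.32300 + 0.52516 = 2.08669 bits

log₂(5) = 2.32193 bits

D_KL(P||U) = 2.32193 - 2.08669 = 0.23524 ≈ 0.2352 bits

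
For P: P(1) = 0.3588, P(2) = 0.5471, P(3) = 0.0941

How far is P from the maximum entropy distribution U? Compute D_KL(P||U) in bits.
0.2575 bits

U(i) = 1/3 for all i

D_KL(P||U) = Σ P(x) log₂(P(x) / (1/3))
           = Σ P(x) log₂(P(x)) + log₂(3)
           = log₂(3) - H(P)

H(P) = -Σ P(x) log₂(P(x)):
  -P(1)·log₂(P(1)) = -(0.3588)·log₂(0.3588) = 0.53057
  -P(2)·log₂(P(2)) = -(0.5471)·log₂(0.5471) = 0.47604
  -P(3)·log₂(P(3)) = -(0.0941)·log₂(0.0941) = 0.32085
H(P) = 0.53057 + 0.47604 + 0.32085 = 1.32746 bits

log₂(3) = 1.58496 bits

D_KL(P||U) = 1.58496 - 1.32746 = 0.25750 ≈ 0.2575 bits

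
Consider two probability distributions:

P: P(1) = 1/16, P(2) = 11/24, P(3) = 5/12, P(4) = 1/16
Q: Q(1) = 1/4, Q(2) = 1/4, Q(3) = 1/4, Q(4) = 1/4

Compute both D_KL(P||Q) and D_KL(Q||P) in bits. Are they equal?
D_KL(P||Q) = 0.4579 bits, D_KL(Q||P) = 0.5971 bits. No, they are not equal.

D_KL(P||Q) = Σ P(x) log₂(P(x)/Q(x))

Computing term by term:
  P(1)·log₂(P(1)/Q(1)) = (1/16)·log₂((1/16)/(1/4)) = -0.12500
  P(2)·log₂(P(2)/Q(2)) = (11/24)·log₂((11/24)/(1/4)) = 0.40080
  P(3)·log₂(P(3)/Q(3)) = (5/12)·log₂((5/12)/(1/4)) = 0.30707
  P(4)·log₂(P(4)/Q(4)) = (1/16)·log₂((1/16)/(1/4)) = -0.12500

D_KL(P||Q) = -0.12500 + 0.40080 + 0.30707 - 0.12500 = 0.45787 ≈ 0.4579 bits

D_KL(Q||P) = Σ Q(x) log₂(Q(x)/P(x))

Computing term by term:
  Q(1)·log₂(Q(1)/P(1)) = (1/4)·log₂((1/4)/(1/16)) = 0.50000
  Q(2)·log₂(Q(2)/P(2)) = (1/4)·log₂((1/4)/(11/24)) = -0.21862
  Q(3)·log₂(Q(3)/P(3)) = (1/4)·log₂((1/4)/(5/12)) = -0.18424
  Q(4)·log₂(Q(4)/P(4)) = (1/4)·log₂((1/4)/(1/16)) = 0.50000

D_KL(Q||P) = 0.50000 - 0.21862 - 0.18424 + 0.50000 = 0.59714 ≈ 0.5971 bits

These are NOT equal (difference: 0.1392 bits). KL divergence is asymmetric: D_KL(P||Q) ≠ D_KL(Q||P) in general.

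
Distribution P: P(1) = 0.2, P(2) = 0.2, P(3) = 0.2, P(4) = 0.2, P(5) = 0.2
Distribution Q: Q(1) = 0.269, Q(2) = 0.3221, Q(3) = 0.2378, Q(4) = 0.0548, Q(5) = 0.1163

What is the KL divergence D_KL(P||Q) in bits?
0.2570 bits

D_KL(P||Q) = Σ P(x) log₂(P(x)/Q(x))

Computing term by term:
  P(1)·log₂(P(1)/Q(1)) = 0.2·log₂(0.2/0.269) = -0.08552
  P(2)·log₂(P(2)/Q(2)) = 0.2·log₂(0.2/0.3221) = -0.13750
  P(3)·log₂(P(3)/Q(3)) = 0.2·log₂(0.2/0.2378) = -0.04995
  P(4)·log₂(P(4)/Q(4)) = 0.2·log₂(0.2/0.0548) = 0.37355
  P(5)·log₂(P(5)/Q(5)) = 0.2·log₂(0.2/0.1163) = 0.15643

D_KL(P||Q) = -0.08552 - 0.13750 - 0.04995 + 0.37355 + 0.15643 = 0.25701 ≈ 0.2570 bits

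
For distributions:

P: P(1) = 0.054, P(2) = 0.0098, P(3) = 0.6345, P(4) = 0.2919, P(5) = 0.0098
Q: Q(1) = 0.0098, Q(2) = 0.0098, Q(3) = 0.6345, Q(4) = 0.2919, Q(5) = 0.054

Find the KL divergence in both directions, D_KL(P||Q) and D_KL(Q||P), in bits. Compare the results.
D_KL(P||Q) = 0.1088 bits, D_KL(Q||P) = 0.1088 bits. The two directions give exactly the same value for this pair.

D_KL(P||Q) = Σ P(x) log₂(P(x)/Q(x))

Computing term by term:
  P(1)·log₂(P(1)/Q(1)) = 0.054·log₂(0.054/0.0098) = 0.13295
  P(2)·log₂(P(2)/Q(2)) = 0.0098·log₂(0.0098/0.0098) = 0.00000
  P(3)·log₂(P(3)/Q(3)) = 0.6345·log₂(0.6345/0.6345) = 0.00000
  P(4)·log₂(P(4)/Q(4)) = 0.2919·log₂(0.2919/0.2919) = 0.00000
  P(5)·log₂(P(5)/Q(5)) = 0.0098·log₂(0.0098/0.054) = -0.02413

D_KL(P||Q) = 0.13295 + 0.00000 + 0.00000 + 0.00000 - 0.02413 = 0.10882 ≈ 0.1088 bits

D_KL(Q||P) = Σ Q(x) log₂(Q(x)/P(x))

Computing term by term:
  Q(1)·log₂(Q(1)/P(1)) = 0.0098·log₂(0.0098/0.054) = -0.02413
  Q(2)·log₂(Q(2)/P(2)) = 0.0098·log₂(0.0098/0.0098) = 0.00000
  Q(3)·log₂(Q(3)/P(3)) = 0.6345·log₂(0.6345/0.6345) = 0.00000
  Q(4)·log₂(Q(4)/P(4)) = 0.2919·log₂(0.2919/0.2919) = 0.00000
  Q(5)·log₂(Q(5)/P(5)) = 0.054·log₂(0.054/0.0098) = 0.13295

D_KL(Q||P) = -0.02413 + 0.00000 + 0.00000 + 0.00000 + 0.13295 = 0.10882 ≈ 0.1088 bits

These ARE equal here. Q is P with outcomes relabeled (Q(1) = P(5), Q(5) = P(1)) by a relabeling that is its own inverse, so the two sums contain exactly the same terms in a different order. This is a special case — KL divergence is not symmetric in general: D_KL(P||Q) ≠ D_KL(Q||P) for most P, Q.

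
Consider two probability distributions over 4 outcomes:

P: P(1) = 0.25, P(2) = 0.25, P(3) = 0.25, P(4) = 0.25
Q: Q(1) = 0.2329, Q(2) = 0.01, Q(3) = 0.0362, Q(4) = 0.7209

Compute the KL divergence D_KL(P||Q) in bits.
1.5015 bits

D_KL(P||Q) = Σ P(x) log₂(P(x)/Q(x))

Computing term by term:
  P(1)·log₂(P(1)/Q(1)) = 0.25·log₂(0.25/0.2329) = 0.02555
  P(2)·log₂(P(2)/Q(2)) = 0.25·log₂(0.25/0.01) = 1.16096
  P(3)·log₂(P(3)/Q(3)) = 0.25·log₂(0.25/0.0362) = 0.69697
  P(4)·log₂(P(4)/Q(4)) = 0.25·log₂(0.25/0.7209) = -0.38197

D_KL(P||Q) = 0.02555 + 1.16096 + 0.69697 - 0.38197 = 1.50151 ≈ 1.5015 bits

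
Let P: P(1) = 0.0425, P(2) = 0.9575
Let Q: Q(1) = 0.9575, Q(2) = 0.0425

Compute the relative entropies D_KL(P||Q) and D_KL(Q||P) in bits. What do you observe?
D_KL(P||Q) = 4.1118 bits, D_KL(Q||P) = 4.1118 bits. The two directions give the same value here, because Q is a self-inverse relabeling of P; in general KL divergence is asymmetric.

D_KL(P||Q) = Σ P(x) log₂(P(x)/Q(x))

Computing term by term:
  P(1)·log₂(P(1)/Q(1)) = 0.0425·log₂(0.0425/0.9575) = -0.19098
  P(2)·log₂(P(2)/Q(2)) = 0.9575·log₂(0.9575/0.0425) = 4.30275

D_KL(P||Q) = -0.19098 + 4.30275 = 4.11177 ≈ 4.1118 bits

D_KL(Q||P) = Σ Q(x) log₂(Q(x)/P(x))

Computing term by term:
  Q(1)·log₂(Q(1)/P(1)) = 0.9575·log₂(0.9575/0.0425) = 4.30275
  Q(2)·log₂(Q(2)/P(2)) = 0.0425·log₂(0.0425/0.9575) = -0.19098

D_KL(Q||P) = 4.30275 - 0.19098 = 4.11177 ≈ 4.1118 bits

These ARE equal here. Q is P with outcomes relabeled (Q(1) = P(2), Q(2) = P(1)) by a relabeling that is its own inverse, so the two sums contain exactly the same terms in a different order. This is a special case — KL divergence is not symmetric in general: D_KL(P||Q) ≠ D_KL(Q||P) for most P, Q.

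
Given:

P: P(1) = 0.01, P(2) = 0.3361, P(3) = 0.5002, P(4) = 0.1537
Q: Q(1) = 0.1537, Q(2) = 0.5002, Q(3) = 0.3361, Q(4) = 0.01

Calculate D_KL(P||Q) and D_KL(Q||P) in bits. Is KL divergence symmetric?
D_KL(P||Q) = 0.6606 bits, D_KL(Q||P) = 0.6606 bits. The two values coincide for this particular pair, but no — KL divergence is not symmetric in general.

D_KL(P||Q) = Σ P(x) log₂(P(x)/Q(x))

Computing term by term:
  P(1)·log₂(P(1)/Q(1)) = 0.01·log₂(0.01/0.1537) = -0.03942
  P(2)·log₂(P(2)/Q(2)) = 0.3361·log₂(0.3361/0.5002) = -0.19279
  P(3)·log₂(P(3)/Q(3)) = 0.5002·log₂(0.5002/0.3361) = 0.28692
  P(4)·log₂(P(4)/Q(4)) = 0.1537·log₂(0.1537/0.01) = 0.60589

D_KL(P||Q) = -0.03942 - 0.19279 + 0.28692 + 0.60589 = 0.66060 ≈ 0.6606 bits

D_KL(Q||P) = Σ Q(x) log₂(Q(x)/P(x))

Computing term by term:
  Q(1)·log₂(Q(1)/P(1)) = 0.1537·log₂(0.1537/0.01) = 0.60589
  Q(2)·log₂(Q(2)/P(2)) = 0.5002·log₂(0.5002/0.3361) = 0.28692
  Q(3)·log₂(Q(3)/P(3)) = 0.3361·log₂(0.3361/0.5002) = -0.19279
  Q(4)·log₂(Q(4)/P(4)) = 0.01·log₂(0.01/0.1537) = -0.03942

D_KL(Q||P) = 0.60589 + 0.28692 - 0.19279 - 0.03942 = 0.66060 ≈ 0.6606 bits

These ARE equal here. Q is P with outcomes relabeled (Q(1) = P(4), Q(2) = P(3), Q(3) = P(2), Q(4) = P(1)) by a relabeling that is its own inverse, so the two sums contain exactly the same terms in a different order. This is a special case — KL divergence is not symmetric in general: D_KL(P||Q) ≠ D_KL(Q||P) for most P, Q.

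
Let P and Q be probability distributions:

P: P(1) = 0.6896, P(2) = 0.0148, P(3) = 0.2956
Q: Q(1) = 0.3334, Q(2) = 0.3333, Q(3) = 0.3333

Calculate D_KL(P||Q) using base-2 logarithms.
0.6054 bits

D_KL(P||Q) = Σ P(x) log₂(P(x)/Q(x))

Computing term by term:
  P(1)·log₂(P(1)/Q(1)) = 0.6896·log₂(0.6896/0.3334) = 0.72305
  P(2)·log₂(P(2)/Q(2)) = 0.0148·log₂(0.0148/0.3333) = -0.06650
  P(3)·log₂(P(3)/Q(3)) = 0.2956·log₂(0.2956/0.3333) = -0.05119

D_KL(P||Q) = 0.72305 - 0.06650 - 0.05119 = 0.60536 ≈ 0.6054 bits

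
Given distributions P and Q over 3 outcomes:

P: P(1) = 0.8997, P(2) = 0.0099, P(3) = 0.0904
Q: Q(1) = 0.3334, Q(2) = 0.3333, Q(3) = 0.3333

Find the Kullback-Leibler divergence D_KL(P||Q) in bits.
1.0681 bits

D_KL(P||Q) = Σ P(x) log₂(P(x)/Q(x))

Computing term by term:
  P(1)·log₂(P(1)/Q(1)) = 0.8997·log₂(0.8997/0.3334) = 1.28854
  P(2)·log₂(P(2)/Q(2)) = 0.0099·log₂(0.0099/0.3333) = -0.05023
  P(3)·log₂(P(3)/Q(3)) = 0.0904·log₂(0.0904/0.3333) = -0.17017

D_KL(P||Q) = 1.28854 - 0.05023 - 0.17017 = 1.06814 ≈ 1.0681 bits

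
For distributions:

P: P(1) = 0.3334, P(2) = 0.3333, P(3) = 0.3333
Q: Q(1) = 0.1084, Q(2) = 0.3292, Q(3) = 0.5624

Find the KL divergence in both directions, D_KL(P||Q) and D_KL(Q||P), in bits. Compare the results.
D_KL(P||Q) = 0.2948 bits, D_KL(Q||P) = 0.2429 bits. D_KL(P||Q) is larger than D_KL(Q||P) by 0.0519 bits; the two directions differ.

D_KL(P||Q) = Σ P(x) log₂(P(x)/Q(x))

Computing term by term:
  P(1)·log₂(P(1)/Q(1)) = 0.3334·log₂(0.3334/0.1084) = 0.54040
  P(2)·log₂(P(2)/Q(2)) = 0.3333·log₂(0.3333/0.3292) = 0.00595
  P(3)·log₂(P(3)/Q(3)) = 0.3333·log₂(0.3333/0.5624) = -0.25157

D_KL(P||Q) = 0.54040 + 0.00595 - 0.25157 = 0.29478 ≈ 0.2948 bits

D_KL(Q||P) = Σ Q(x) log₂(Q(x)/P(x))

Computing term by term:
  Q(1)·log₂(Q(1)/P(1)) = 0.1084·log₂(0.1084/0.3334) = -0.17570
  Q(2)·log₂(Q(2)/P(2)) = 0.3292·log₂(0.3292/0.3333) = -0.00588
  Q(3)·log₂(Q(3)/P(3)) = 0.5624·log₂(0.5624/0.3333) = 0.42449

D_KL(Q||P) = -0.17570 - 0.00588 + 0.42449 = 0.24291 ≈ 0.2429 bits

These are NOT equal (difference: 0.0519 bits). KL divergence is asymmetric: D_KL(P||Q) ≠ D_KL(Q||P) in general.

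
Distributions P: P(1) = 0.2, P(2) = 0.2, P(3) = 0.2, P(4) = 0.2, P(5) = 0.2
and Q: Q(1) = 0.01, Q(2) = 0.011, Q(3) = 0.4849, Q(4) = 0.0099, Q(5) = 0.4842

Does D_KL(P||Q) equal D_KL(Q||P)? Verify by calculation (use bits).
D_KL(P||Q) = 2.0579 bits, D_KL(Q||P) = 1.1050 bits. No — D_KL(P||Q) ≠ D_KL(Q||P) for this pair.

D_KL(P||Q) = Σ P(x) log₂(P(x)/Q(x))

Computing term by term:
  P(1)·log₂(P(1)/Q(1)) = 0.2·log₂(0.2/0.01) = 0.86439
  P(2)·log₂(P(2)/Q(2)) = 0.2·log₂(0.2/0.011) = 0.83688
  P(3)·log₂(P(3)/Q(3)) = 0.2·log₂(0.2/0.4849) = -0.25554
  P(4)·log₂(P(4)/Q(4)) = 0.2·log₂(0.2/0.0099) = 0.86729
  P(5)·log₂(P(5)/Q(5)) = 0.2·log₂(0.2/0.4842) = -0.25512

D_KL(P||Q) = 0.86439 + 0.83688 - 0.25554 + 0.86729 - 0.25512 = 2.05790 ≈ 2.0579 bits

D_KL(Q||P) = Σ Q(x) log₂(Q(x)/P(x))

Computing term by term:
  Q(1)·log₂(Q(1)/P(1)) = 0.01·log₂(0.01/0.2) = -0.04322
  Q(2)·log₂(Q(2)/P(2)) = 0.011·log₂(0.011/0.2) = -0.04603
  Q(3)·log₂(Q(3)/P(3)) = 0.4849·log₂(0.4849/0.2) = 0.61955
  Q(4)·log₂(Q(4)/P(4)) = 0.0099·log₂(0.0099/0.2) = -0.04293
  Q(5)·log₂(Q(5)/P(5)) = 0.4842·log₂(0.4842/0.2) = 0.61765

D_KL(Q||P) = -0.04322 - 0.04603 + 0.61955 - 0.04293 + 0.61765 = 1.10502 ≈ 1.1050 bits

These are NOT equal (difference: 0.9529 bits). KL divergence is asymmetric: D_KL(P||Q) ≠ D_KL(Q||P) in general.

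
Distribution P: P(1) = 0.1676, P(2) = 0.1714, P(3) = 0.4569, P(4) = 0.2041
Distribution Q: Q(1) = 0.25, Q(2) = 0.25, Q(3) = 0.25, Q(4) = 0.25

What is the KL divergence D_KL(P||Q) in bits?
0.1477 bits

D_KL(P||Q) = Σ P(x) log₂(P(x)/Q(x))

Computing term by term:
  P(1)·log₂(P(1)/Q(1)) = 0.1676·log₂(0.1676/0.25) = -0.09669
  P(2)·log₂(P(2)/Q(2)) = 0.1714·log₂(0.1714/0.25) = -0.09334
  P(3)·log₂(P(3)/Q(3)) = 0.4569·log₂(0.4569/0.25) = 0.39748
  P(4)·log₂(P(4)/Q(4)) = 0.2041·log₂(0.2041/0.25) = -0.05973

D_KL(P||Q) = -0.09669 - 0.09334 + 0.39748 - 0.05973 = 0.14772 ≈ 0.1477 bits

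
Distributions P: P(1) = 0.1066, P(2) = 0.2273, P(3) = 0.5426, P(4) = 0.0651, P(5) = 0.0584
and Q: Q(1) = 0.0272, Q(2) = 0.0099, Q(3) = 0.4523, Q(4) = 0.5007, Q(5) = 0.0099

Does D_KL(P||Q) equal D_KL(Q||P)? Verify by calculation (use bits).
D_KL(P||Q) = 1.3381 bits, D_KL(Q||P) = 1.2312 bits. No — D_KL(P||Q) ≠ D_KL(Q||P) for this pair.

D_KL(P||Q) = Σ P(x) log₂(P(x)/Q(x))

Computing term by term:
  P(1)·log₂(P(1)/Q(1)) = 0.1066·log₂(0.1066/0.0272) = 0.21006
  P(2)·log₂(P(2)/Q(2)) = 0.2273·log₂(0.2273/0.0099) = 1.02763
  P(3)·log₂(P(3)/Q(3)) = 0.5426·log₂(0.5426/0.4523) = 0.14249
  P(4)·log₂(P(4)/Q(4)) = 0.0651·log₂(0.0651/0.5007) = -0.19160
  P(5)·log₂(P(5)/Q(5)) = 0.0584·log₂(0.0584/0.0099) = 0.14953

D_KL(P||Q) = 0.21006 + 1.02763 + 0.14249 - 0.19160 + 0.14953 = 1.33811 ≈ 1.3381 bits

D_KL(Q||P) = Σ Q(x) log₂(Q(x)/P(x))

Computing term by term:
  Q(1)·log₂(Q(1)/P(1)) = 0.0272·log₂(0.0272/0.1066) = -0.05360
  Q(2)·log₂(Q(2)/P(2)) = 0.0099·log₂(0.0099/0.2273) = -0.04476
  Q(3)·log₂(Q(3)/P(3)) = 0.4523·log₂(0.4523/0.5426) = -0.11878
  Q(4)·log₂(Q(4)/P(4)) = 0.5007·log₂(0.5007/0.0651) = 1.47367
  Q(5)·log₂(Q(5)/P(5)) = 0.0099·log₂(0.0099/0.0584) = -0.02535

D_KL(Q||P) = -0.05360 - 0.04476 - 0.11878 + 1.47367 - 0.02535 = 1.23118 ≈ 1.2312 bits

These are NOT equal (difference: 0.1069 bits). KL divergence is asymmetric: D_KL(P||Q) ≠ D_KL(Q||P) in general.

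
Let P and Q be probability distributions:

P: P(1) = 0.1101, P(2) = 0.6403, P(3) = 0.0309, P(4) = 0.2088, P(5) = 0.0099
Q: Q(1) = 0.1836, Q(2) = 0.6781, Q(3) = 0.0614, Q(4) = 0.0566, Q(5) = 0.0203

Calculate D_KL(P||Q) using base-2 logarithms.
0.2181 bits

D_KL(P||Q) = Σ P(x) log₂(P(x)/Q(x))

Computing term by term:
  P(1)·log₂(P(1)/Q(1)) = 0.1101·log₂(0.1101/0.1836) = -0.08123
  P(2)·log₂(P(2)/Q(2)) = 0.6403·log₂(0.6403/0.6781) = -0.05298
  P(3)·log₂(P(3)/Q(3)) = 0.0309·log₂(0.0309/0.0614) = -0.03061
  P(4)·log₂(P(4)/Q(4)) = 0.2088·log₂(0.2088/0.0566) = 0.39322
  P(5)·log₂(P(5)/Q(5)) = 0.0099·log₂(0.0099/0.0203) = -0.01026

D_KL(P||Q) = -0.08123 - 0.05298 - 0.03061 + 0.39322 - 0.01026 = 0.21814 ≈ 0.2181 bits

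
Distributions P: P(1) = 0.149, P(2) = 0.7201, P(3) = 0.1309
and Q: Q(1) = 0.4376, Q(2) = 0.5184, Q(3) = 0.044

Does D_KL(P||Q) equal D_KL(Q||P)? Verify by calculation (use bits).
D_KL(P||Q) = 0.3157 bits, D_KL(Q||P) = 0.3652 bits. No — D_KL(P||Q) ≠ D_KL(Q||P) for this pair.

D_KL(P||Q) = Σ P(x) log₂(P(x)/Q(x))

Computing term by term:
  P(1)·log₂(P(1)/Q(1)) = 0.149·log₂(0.149/0.4376) = -0.23159
  P(2)·log₂(P(2)/Q(2)) = 0.7201·log₂(0.7201/0.5184) = 0.34142
  P(3)·log₂(P(3)/Q(3)) = 0.1309·log₂(0.1309/0.044) = 0.20589

D_KL(P||Q) = -0.23159 + 0.34142 + 0.20589 = 0.31572 ≈ 0.3157 bits

D_KL(Q||P) = Σ Q(x) log₂(Q(x)/P(x))

Computing term by term:
  Q(1)·log₂(Q(1)/P(1)) = 0.4376·log₂(0.4376/0.149) = 0.68016
  Q(2)·log₂(Q(2)/P(2)) = 0.5184·log₂(0.5184/0.7201) = -0.24579
  Q(3)·log₂(Q(3)/P(3)) = 0.044·log₂(0.044/0.1309) = -0.06921

D_KL(Q||P) = 0.68016 - 0.24579 - 0.06921 = 0.36516 ≈ 0.3652 bits

These are NOT equal (difference: 0.0495 bits). KL divergence is asymmetric: D_KL(P||Q) ≠ D_KL(Q||P) in general.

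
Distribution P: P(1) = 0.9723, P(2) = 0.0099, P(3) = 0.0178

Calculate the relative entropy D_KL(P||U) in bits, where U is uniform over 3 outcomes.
1.3762 bits

U(i) = 1/3 for all i

D_KL(P||U) = Σ P(x) log₂(P(x) / (1/3))
           = Σ P(x) log₂(P(x)) + log₂(3)
           = log₂(3) - H(P)

H(P) = -Σ P(x) log₂(P(x)):
  -P(1)·log₂(P(1)) = -(0.9723)·log₂(0.9723) = 0.03940
  -P(2)·log₂(P(2)) = -(0.0099)·log₂(0.0099) = 0.06592
  -P(3)·log₂(P(3)) = -(0.0178)·log₂(0.0178) = 0.10345
H(P) = 0.03940 + 0.06592 + 0.10345 = 0.20877 bits

log₂(3) = 1.58496 bits

D_KL(P||U) = 1.58496 - 0.20877 = 1.37619 ≈ 1.3762 bits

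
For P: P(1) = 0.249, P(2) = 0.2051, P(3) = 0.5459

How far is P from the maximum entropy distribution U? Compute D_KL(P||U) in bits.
0.1400 bits

U(i) = 1/3 for all i

D_KL(P||U) = Σ P(x) log₂(P(x) / (1/3))
           = Σ P(x) log₂(P(x)) + log₂(3)
           = log₂(3) - H(P)

H(P) = -Σ P(x) log₂(P(x)):
  -P(1)·log₂(P(1)) = -(0.249)·log₂(0.249) = 0.49944
  -P(2)·log₂(P(2)) = -(0.2051)·log₂(0.2051) = 0.46878
  -P(3)·log₂(P(3)) = -(0.5459)·log₂(0.5459) = 0.47673
H(P) = 0.49944 + 0.46878 + 0.47673 = 1.44495 bits

log₂(3) = 1.58496 bits

D_KL(P||U) = 1.58496 - 1.44495 = 0.14001 ≈ 0.1400 bits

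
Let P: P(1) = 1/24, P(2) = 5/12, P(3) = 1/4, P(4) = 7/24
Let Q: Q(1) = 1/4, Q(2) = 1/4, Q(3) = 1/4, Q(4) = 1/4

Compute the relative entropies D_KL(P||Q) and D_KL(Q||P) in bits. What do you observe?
D_KL(P||Q) = 0.2642 bits, D_KL(Q||P) = 0.4064 bits. The two directions give different values (D_KL(Q||P) exceeds D_KL(P||Q) by 0.1422 bits): KL divergence is asymmetric.

D_KL(P||Q) = Σ P(x) log₂(P(x)/Q(x))

Computing term by term:
  P(1)·log₂(P(1)/Q(1)) = (1/24)·log₂((1/24)/(1/4)) = -0.10771
  P(2)·log₂(P(2)/Q(2)) = (5/12)·log₂((5/12)/(1/4)) = 0.30707
  P(3)·log₂(P(3)/Q(3)) = (1/4)·log₂((1/4)/(1/4)) = 0.00000
  P(4)·log₂(P(4)/Q(4)) = (7/24)·log₂((7/24)/(1/4)) = 0.06486

D_KL(P||Q) = -0.10771 + 0.30707 + 0.00000 + 0.06486 = 0.26422 ≈ 0.2642 bits

D_KL(Q||P) = Σ Q(x) log₂(Q(x)/P(x))

Computing term by term:
  Q(1)·log₂(Q(1)/P(1)) = (1/4)·log₂((1/4)/(1/24)) = 0.64624
  Q(2)·log₂(Q(2)/P(2)) = (1/4)·log₂((1/4)/(5/12)) = -0.18424
  Q(3)·log₂(Q(3)/P(3)) = (1/4)·log₂((1/4)/(1/4)) = 0.00000
  Q(4)·log₂(Q(4)/P(4)) = (1/4)·log₂((1/4)/(7/24)) = -0.05560

D_KL(Q||P) = 0.64624 - 0.18424 + 0.00000 - 0.05560 = 0.40640 ≈ 0.4064 bits

These are NOT equal (difference: 0.1422 bits). KL divergence is asymmetric: D_KL(P||Q) ≠ D_KL(Q||P) in general.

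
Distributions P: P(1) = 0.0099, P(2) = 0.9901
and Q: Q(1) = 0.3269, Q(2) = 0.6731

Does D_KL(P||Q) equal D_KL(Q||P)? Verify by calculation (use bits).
D_KL(P||Q) = 0.5013 bits, D_KL(Q||P) = 1.2746 bits. No — D_KL(P||Q) ≠ D_KL(Q||P) for this pair.

D_KL(P||Q) = Σ P(x) log₂(P(x)/Q(x))

Computing term by term:
  P(1)·log₂(P(1)/Q(1)) = 0.0099·log₂(0.0099/0.3269) = -0.04995
  P(2)·log₂(P(2)/Q(2)) = 0.9901·log₂(0.9901/0.6731) = 0.55124

D_KL(P||Q) = -0.04995 + 0.55124 = 0.50129 ≈ 0.5013 bits

D_KL(Q||P) = Σ Q(x) log₂(Q(x)/P(x))

Computing term by term:
  Q(1)·log₂(Q(1)/P(1)) = 0.3269·log₂(0.3269/0.0099) = 1.64930
  Q(2)·log₂(Q(2)/P(2)) = 0.6731·log₂(0.6731/0.9901) = -0.37475

D_KL(Q||P) = 1.64930 - 0.37475 = 1.27455 ≈ 1.2746 bits

These are NOT equal (difference: 0.7733 bits). KL divergence is asymmetric: D_KL(P||Q) ≠ D_KL(Q||P) in general.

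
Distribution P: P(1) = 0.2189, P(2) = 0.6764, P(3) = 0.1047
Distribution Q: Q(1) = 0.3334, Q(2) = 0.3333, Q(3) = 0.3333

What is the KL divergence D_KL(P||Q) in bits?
0.3829 bits

D_KL(P||Q) = Σ P(x) log₂(P(x)/Q(x))

Computing term by term:
  P(1)·log₂(P(1)/Q(1)) = 0.2189·log₂(0.2189/0.3334) = -0.13287
  P(2)·log₂(P(2)/Q(2)) = 0.6764·log₂(0.6764/0.3333) = 0.69064
  P(3)·log₂(P(3)/Q(3)) = 0.1047·log₂(0.1047/0.3333) = -0.17491

D_KL(P||Q) = -0.13287 + 0.69064 - 0.17491 = 0.38286 ≈ 0.3829 bits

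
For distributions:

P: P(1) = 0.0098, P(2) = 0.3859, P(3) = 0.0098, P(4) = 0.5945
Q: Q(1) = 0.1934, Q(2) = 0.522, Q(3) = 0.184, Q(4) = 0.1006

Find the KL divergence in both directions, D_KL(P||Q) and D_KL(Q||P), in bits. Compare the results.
D_KL(P||Q) = 1.2719 bits, D_KL(Q||P) = 1.5803 bits. D_KL(Q||P) is larger than D_KL(P||Q) by 0.3084 bits; the two directions differ.

D_KL(P||Q) = Σ P(x) log₂(P(x)/Q(x))

Computing term by term:
  P(1)·log₂(P(1)/Q(1)) = 0.0098·log₂(0.0098/0.1934) = -0.04217
  P(2)·log₂(P(2)/Q(2)) = 0.3859·log₂(0.3859/0.522) = -0.16818
  P(3)·log₂(P(3)/Q(3)) = 0.0098·log₂(0.0098/0.184) = -0.04146
  P(4)·log₂(P(4)/Q(4)) = 0.5945·log₂(0.5945/0.1006) = 1.52373

D_KL(P||Q) = -0.04217 - 0.16818 - 0.04146 + 1.52373 = 1.27192 ≈ 1.2719 bits

D_KL(Q||P) = Σ Q(x) log₂(Q(x)/P(x))

Computing term by term:
  Q(1)·log₂(Q(1)/P(1)) = 0.1934·log₂(0.1934/0.0098) = 0.83213
  Q(2)·log₂(Q(2)/P(2)) = 0.522·log₂(0.522/0.3859) = 0.22750
  Q(3)·log₂(Q(3)/P(3)) = 0.184·log₂(0.184/0.0098) = 0.77846
  Q(4)·log₂(Q(4)/P(4)) = 0.1006·log₂(0.1006/0.5945) = -0.25784

D_KL(Q||P) = 0.83213 + 0.22750 + 0.77846 - 0.25784 = 1.58025 ≈ 1.5803 bits

These are NOT equal (difference: 0.3084 bits). KL divergence is asymmetric: D_KL(P||Q) ≠ D_KL(Q||P) in general.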